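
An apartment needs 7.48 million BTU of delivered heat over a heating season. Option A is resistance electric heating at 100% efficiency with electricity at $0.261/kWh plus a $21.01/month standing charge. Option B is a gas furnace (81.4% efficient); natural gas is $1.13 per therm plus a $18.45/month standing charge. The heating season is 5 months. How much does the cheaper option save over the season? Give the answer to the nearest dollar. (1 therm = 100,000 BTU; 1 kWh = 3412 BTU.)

Heat load = 7.48 × 10⁶ BTU = 7,480,000 BTU
Gas: input = 7,480,000 / 0.814 = 9,189,189 BTU = 91.89 therm → 91.89 × $1.13 = $103.84; + 5 × $18.45 standing = $196.09
Electric: 7,480,000 BTU / 3412 = 2,192 kWh → × $0.261 = $572.18; + 5 × $21.01 standing = $677.23
Difference = |$196.09 − $677.23| = $481.14 ≈ $481

$481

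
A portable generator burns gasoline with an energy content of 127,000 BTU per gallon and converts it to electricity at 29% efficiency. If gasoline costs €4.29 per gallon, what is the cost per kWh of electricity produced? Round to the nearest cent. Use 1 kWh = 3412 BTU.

Electrical output per gallon = 127,000 BTU × 0.29 / 3412 BTU/kWh = 10.79 kWh
Cost per kWh = €4.29 / 10.79 kWh = €0.397

€0.40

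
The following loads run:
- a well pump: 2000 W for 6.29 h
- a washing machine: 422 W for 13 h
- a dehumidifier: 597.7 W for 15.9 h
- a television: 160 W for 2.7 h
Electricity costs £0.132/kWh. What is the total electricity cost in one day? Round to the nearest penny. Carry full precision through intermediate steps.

well pump: 2000 W × 6.29 h = 12,580 Wh = 12.58 kWh
washing machine: 422 W × 13 h = 5,486 Wh = 5.486 kWh
dehumidifier: 597.7 W × 15.9 h = 9,503 Wh = 9.503 kWh
television: 160 W × 2.7 h = 432 Wh = 0.432 kWh
Total energy = 12.58 + 5.486 + 9.503 + 0.432 = 28 kWh
Cost = 28 kWh × £0.132 = £3.70

£3.70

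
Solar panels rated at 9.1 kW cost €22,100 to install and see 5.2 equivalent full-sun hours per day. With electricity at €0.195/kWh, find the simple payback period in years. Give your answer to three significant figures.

6.56 years

Daily generation = 9.1 kW × 5.2 h = 47.32 kWh
Annual generation = 47.32 × 365 = 17272 kWh
Annual savings = 17272 × €0.195 = €3,368.00
Payback = €22,100 / €3,368.00 = 6.56 years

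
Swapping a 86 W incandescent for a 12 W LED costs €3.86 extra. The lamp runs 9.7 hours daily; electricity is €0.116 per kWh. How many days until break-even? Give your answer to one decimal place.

Power saved = 86 − 12 = 74 W
Daily energy saved = 74 W × 9.7 h = 717.8 Wh = 0.7178 kWh
Daily savings = 0.7178 × €0.116 = €0.0833
Payback = €3.86 / €0.0833 per day = 46.36 days

46.4 days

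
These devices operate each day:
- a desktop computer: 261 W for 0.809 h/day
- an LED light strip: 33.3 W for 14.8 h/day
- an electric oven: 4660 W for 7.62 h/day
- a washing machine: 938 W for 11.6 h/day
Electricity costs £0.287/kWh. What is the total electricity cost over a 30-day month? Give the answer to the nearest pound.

£405

desktop computer: 261 W × 0.809 h × 30 d = 6,334 Wh = 6.334 kWh
LED light strip: 33.3 W × 14.8 h × 30 d = 14,785 Wh = 14.79 kWh
electric oven: 4660 W × 7.62 h × 30 d = 1,065,276 Wh = 1,065 kWh
washing machine: 938 W × 11.6 h × 30 d = 326,424 Wh = 326.4 kWh
Total energy = 6.334 + 14.79 + 1,065 + 326.4 = 1,413 kWh
Cost = 1,413 kWh × £0.287 = £405.48 ≈ £405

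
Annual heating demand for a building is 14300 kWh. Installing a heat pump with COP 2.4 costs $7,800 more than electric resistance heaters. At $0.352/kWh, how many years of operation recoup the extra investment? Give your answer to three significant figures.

2.66 years

Resistance: 14300 kWh × $0.352 = $5,033.60/yr
Heat pump: 14300 / 2.4 = 5958 kWh in → × $0.352 = $2,097.33/yr
Annual savings = $2,936.27
Payback = $7,800 / $2,936.27 = 2.66 years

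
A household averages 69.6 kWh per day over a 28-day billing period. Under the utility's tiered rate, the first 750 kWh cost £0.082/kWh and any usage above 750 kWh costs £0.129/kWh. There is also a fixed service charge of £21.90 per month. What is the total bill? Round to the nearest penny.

Usage = 69.6 kWh/day × 28 days = 1948.8 kWh
First 750 kWh × £0.082 = £61.50
Remaining 1198.8 kWh × £0.129 = £154.65
Energy charge = £216.15; + service £21.90 = £238.05

£238.05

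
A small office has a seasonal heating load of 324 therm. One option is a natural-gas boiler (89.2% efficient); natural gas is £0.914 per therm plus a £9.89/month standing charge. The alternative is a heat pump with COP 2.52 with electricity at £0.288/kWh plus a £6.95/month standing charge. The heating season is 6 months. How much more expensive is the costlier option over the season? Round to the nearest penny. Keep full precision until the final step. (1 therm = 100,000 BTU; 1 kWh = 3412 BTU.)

£735.61

Heat load = 324 therm × 100,000 = 32,400,000 BTU
Gas: input = 32,400,000 / 0.892 = 36,322,870 BTU = 363.2 therm → 363.2 × £0.914 = £331.99; + 6 × £9.89 standing = £391.33
Heat pump: 32,400,000 BTU / 3412 = 9,496 kWh heat; / 2.52 = 3,768 kWh in → × £0.288 = £1,085.25; + 6 × £6.95 standing = £1,126.95
Difference = |£391.33 − £1,126.95| = £735.61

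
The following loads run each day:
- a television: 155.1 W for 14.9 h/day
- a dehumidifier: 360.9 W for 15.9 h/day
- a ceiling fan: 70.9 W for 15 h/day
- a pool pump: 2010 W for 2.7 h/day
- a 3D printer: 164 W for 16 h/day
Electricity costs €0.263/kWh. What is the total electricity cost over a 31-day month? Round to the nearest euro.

television: 155.1 W × 14.9 h × 31 d = 71,641 Wh = 71.64 kWh
dehumidifier: 360.9 W × 15.9 h × 31 d = 177,888 Wh = 177.9 kWh
ceiling fan: 70.9 W × 15 h × 31 d = 32,968 Wh = 32.97 kWh
pool pump: 2010 W × 2.7 h × 31 d = 168,237 Wh = 168.2 kWh
3D printer: 164 W × 16 h × 31 d = 81,344 Wh = 81.34 kWh
Total energy = 71.64 + 177.9 + 32.97 + 168.2 + 81.34 = 532.1 kWh
Cost = 532.1 kWh × €0.263 = €139.94 ≈ €140

€140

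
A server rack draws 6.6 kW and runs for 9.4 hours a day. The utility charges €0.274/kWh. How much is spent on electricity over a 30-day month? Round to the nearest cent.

Energy = 6600 W × 9.4 h/day × 30 days = 1,861,200 Wh = 1,861 kWh
Cost = 1,861 kWh × €0.274/kWh = €509.97

€509.97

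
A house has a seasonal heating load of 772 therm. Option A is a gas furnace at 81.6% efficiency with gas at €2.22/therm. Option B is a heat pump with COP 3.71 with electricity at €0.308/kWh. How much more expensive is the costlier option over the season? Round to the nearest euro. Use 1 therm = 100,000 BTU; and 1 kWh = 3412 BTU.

€222

Heat load = 772 therm × 100,000 = 77,200,000 BTU
Gas: input = 77,200,000 / 0.816 = 94,607,843 BTU = 946.1 therm → 946.1 × €2.22 = €2,100.29
Heat pump: 77,200,000 BTU / 3412 = 22,630 kWh heat; / 3.71 = 6,099 kWh in → × €0.308 = €1,878.39
Difference = |€2,100.29 − €1,878.39| = €221.91 ≈ €222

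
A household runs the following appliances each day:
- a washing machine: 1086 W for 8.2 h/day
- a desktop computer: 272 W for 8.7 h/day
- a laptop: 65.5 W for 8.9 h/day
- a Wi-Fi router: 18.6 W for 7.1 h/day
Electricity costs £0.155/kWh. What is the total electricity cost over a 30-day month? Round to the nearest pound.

washing machine: 1086 W × 8.2 h × 30 d = 267,156 Wh = 267.2 kWh
desktop computer: 272 W × 8.7 h × 30 d = 70,992 Wh = 70.99 kWh
laptop: 65.5 W × 8.9 h × 30 d = 17,488 Wh = 17.49 kWh
Wi-Fi router: 18.6 W × 7.1 h × 30 d = 3,962 Wh = 3.962 kWh
Total energy = 267.2 + 70.99 + 17.49 + 3.962 = 359.6 kWh
Cost = 359.6 kWh × £0.155 = £55.74 ≈ £56

£56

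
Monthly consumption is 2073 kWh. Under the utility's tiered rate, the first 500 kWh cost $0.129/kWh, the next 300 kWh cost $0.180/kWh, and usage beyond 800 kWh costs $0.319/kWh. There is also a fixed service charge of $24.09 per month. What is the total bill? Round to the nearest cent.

First 500 kWh × $0.129 = $64.50
Next 300 kWh × $0.180 = $54.00
Remaining 1273 kWh × $0.319 = $406.09
Energy charge = $524.59; + service $24.09 = $548.68

$548.68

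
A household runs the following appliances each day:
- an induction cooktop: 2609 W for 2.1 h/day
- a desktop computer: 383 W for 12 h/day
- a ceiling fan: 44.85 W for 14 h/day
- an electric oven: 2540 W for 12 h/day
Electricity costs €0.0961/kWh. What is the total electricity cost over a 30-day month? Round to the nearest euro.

€119

induction cooktop: 2609 W × 2.1 h × 30 d = 164,367 Wh = 164.4 kWh
desktop computer: 383 W × 12 h × 30 d = 137,880 Wh = 137.9 kWh
ceiling fan: 44.85 W × 14 h × 30 d = 18,837 Wh = 18.84 kWh
electric oven: 2540 W × 12 h × 30 d = 914,400 Wh = 914.4 kWh
Total energy = 164.4 + 137.9 + 18.84 + 914.4 = 1,235 kWh
Cost = 1,235 kWh × €0.0961 = €118.73 ≈ €119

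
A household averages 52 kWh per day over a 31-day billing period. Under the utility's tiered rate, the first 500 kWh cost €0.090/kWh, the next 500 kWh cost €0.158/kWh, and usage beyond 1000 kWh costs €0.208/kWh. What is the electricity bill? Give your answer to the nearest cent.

Usage = 52 kWh/day × 31 days = 1612 kWh
First 500 kWh × €0.090 = €45.00
Next 500 kWh × €0.158 = €79.00
Remaining 612 kWh × €0.208 = €127.30
Total = €251.30

€251.30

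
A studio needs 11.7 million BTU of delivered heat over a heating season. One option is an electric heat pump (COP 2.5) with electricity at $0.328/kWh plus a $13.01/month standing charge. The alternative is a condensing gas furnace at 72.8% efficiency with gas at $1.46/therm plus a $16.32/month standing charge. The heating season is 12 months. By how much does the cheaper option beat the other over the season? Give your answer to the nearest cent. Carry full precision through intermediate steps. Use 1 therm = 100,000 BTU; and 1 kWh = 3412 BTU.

Heat load = 11.7 × 10⁶ BTU = 11,700,000 BTU
Gas: input = 11,700,000 / 0.728 = 16,071,429 BTU = 160.7 therm → 160.7 × $1.46 = $234.64; + 12 × $16.32 standing = $430.48
Heat pump: 11,700,000 BTU / 3412 = 3,429 kWh heat; / 2.5 = 1,372 kWh in → × $0.328 = $449.89; + 12 × $13.01 standing = $606.01
Difference = |$430.48 − $606.01| = $175.53

$175.53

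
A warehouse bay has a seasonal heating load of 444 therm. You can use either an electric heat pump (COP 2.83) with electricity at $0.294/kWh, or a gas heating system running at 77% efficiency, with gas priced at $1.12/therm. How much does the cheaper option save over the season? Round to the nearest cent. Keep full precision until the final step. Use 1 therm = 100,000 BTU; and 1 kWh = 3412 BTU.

Heat load = 444 therm × 100,000 = 44,400,000 BTU
Gas: input = 44,400,000 / 0.77 = 57,662,338 BTU = 576.6 therm → 576.6 × $1.12 = $645.82
Heat pump: 44,400,000 BTU / 3412 = 13,010 kWh heat; / 2.83 = 4,598 kWh in → × $0.294 = $1,351.87
Difference = |$645.82 − $1,351.87| = $706.05

$706.05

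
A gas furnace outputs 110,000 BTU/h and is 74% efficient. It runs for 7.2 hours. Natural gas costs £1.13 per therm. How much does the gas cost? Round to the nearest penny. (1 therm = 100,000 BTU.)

Heat delivered = 110,000 BTU/h × 7.2 h = 792,000 BTU
Gas input = 792,000 / 0.74 = 1,070,270 BTU
= 1,070,270 / 100,000 = 10.7 therm
Cost = 10.7 × £1.13/therm = £12.09

£12.09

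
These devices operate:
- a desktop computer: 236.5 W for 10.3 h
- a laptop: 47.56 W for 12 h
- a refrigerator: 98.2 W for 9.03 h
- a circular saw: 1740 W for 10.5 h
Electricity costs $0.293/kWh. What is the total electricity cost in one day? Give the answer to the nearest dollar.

desktop computer: 236.5 W × 10.3 h = 2,436 Wh = 2.436 kWh
laptop: 47.56 W × 12 h = 571 Wh = 0.5707 kWh
refrigerator: 98.2 W × 9.03 h = 887 Wh = 0.8867 kWh
circular saw: 1740 W × 10.5 h = 18,270 Wh = 18.27 kWh
Total energy = 2.436 + 0.5707 + 0.8867 + 18.27 = 22.16 kWh
Cost = 22.16 kWh × $0.293 = $6.49 ≈ $6

$6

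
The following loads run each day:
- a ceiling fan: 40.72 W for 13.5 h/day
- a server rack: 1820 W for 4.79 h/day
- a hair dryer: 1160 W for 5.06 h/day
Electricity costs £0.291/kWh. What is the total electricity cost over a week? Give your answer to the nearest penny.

£30.83

ceiling fan: 40.72 W × 13.5 h × 7 d = 3,848 Wh = 3.848 kWh
server rack: 1820 W × 4.79 h × 7 d = 61,025 Wh = 61.02 kWh
hair dryer: 1160 W × 5.06 h × 7 d = 41,087 Wh = 41.09 kWh
Total energy = 3.848 + 61.02 + 41.09 = 106 kWh
Cost = 106 kWh × £0.291 = £30.83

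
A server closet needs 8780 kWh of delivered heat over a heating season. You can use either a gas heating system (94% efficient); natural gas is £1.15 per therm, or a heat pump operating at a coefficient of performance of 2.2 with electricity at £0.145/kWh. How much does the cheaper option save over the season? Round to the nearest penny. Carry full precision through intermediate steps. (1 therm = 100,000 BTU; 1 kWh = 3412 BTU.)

Heat load = 8780 kWh × 3412 = 29,957,360 BTU
Gas: input = 29,957,360 / 0.94 = 31,869,532 BTU = 318.7 therm → 318.7 × £1.15 = £366.50
Heat pump: 29,957,360 BTU / 3412 = 8,780 kWh heat; / 2.2 = 3,991 kWh in → × £0.145 = £578.68
Difference = |£366.50 − £578.68| = £212.18

£212.18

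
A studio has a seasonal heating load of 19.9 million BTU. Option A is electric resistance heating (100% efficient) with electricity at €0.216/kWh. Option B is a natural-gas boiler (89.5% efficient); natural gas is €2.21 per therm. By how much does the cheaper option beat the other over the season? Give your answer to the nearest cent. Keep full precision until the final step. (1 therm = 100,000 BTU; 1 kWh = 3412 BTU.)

Heat load = 19.9 × 10⁶ BTU = 19,900,000 BTU
Gas: input = 19,900,000 / 0.895 = 22,234,637 BTU = 222.3 therm → 222.3 × €2.21 = €491.39
Electric: 19,900,000 BTU / 3412 = 5,832 kWh → × €0.216 = €1,259.79
Difference = |€491.39 − €1,259.79| = €768.40

€768.40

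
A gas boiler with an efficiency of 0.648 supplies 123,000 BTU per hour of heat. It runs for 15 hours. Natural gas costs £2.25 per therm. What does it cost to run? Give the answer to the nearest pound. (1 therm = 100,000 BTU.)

£64

Heat delivered = 123,000 BTU/h × 15 h = 1,845,000 BTU
Gas input = 1,845,000 / 0.648 = 2,847,222 BTU
= 2,847,222 / 100,000 = 28.47 therm
Cost = 28.47 × £2.25/therm = £64.06 ≈ £64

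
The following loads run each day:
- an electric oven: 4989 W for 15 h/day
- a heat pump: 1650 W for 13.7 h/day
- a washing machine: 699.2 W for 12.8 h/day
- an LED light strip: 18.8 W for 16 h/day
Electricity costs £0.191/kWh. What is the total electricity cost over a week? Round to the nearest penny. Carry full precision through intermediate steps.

£142.65

electric oven: 4989 W × 15 h × 7 d = 523,845 Wh = 523.8 kWh
heat pump: 1650 W × 13.7 h × 7 d = 158,235 Wh = 158.2 kWh
washing machine: 699.2 W × 12.8 h × 7 d = 62,648 Wh = 62.65 kWh
LED light strip: 18.8 W × 16 h × 7 d = 2,106 Wh = 2.106 kWh
Total energy = 523.8 + 158.2 + 62.65 + 2.106 = 746.8 kWh
Cost = 746.8 kWh × £0.191 = £142.65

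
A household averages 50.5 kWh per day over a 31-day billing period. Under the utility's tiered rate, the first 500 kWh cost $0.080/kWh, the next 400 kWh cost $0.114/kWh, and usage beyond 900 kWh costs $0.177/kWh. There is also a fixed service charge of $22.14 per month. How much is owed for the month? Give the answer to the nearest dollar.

$226

Usage = 50.5 kWh/day × 31 days = 1565.5 kWh
First 500 kWh × $0.080 = $40.00
Next 400 kWh × $0.114 = $45.60
Remaining 665.5 kWh × $0.177 = $117.79
Energy charge = $203.39; + service $22.14 = $225.53 ≈ $226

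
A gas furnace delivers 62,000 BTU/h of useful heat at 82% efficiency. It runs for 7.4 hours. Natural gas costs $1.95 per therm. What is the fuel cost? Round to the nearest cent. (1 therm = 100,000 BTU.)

Heat delivered = 62,000 BTU/h × 7.4 h = 458,800 BTU
Gas input = 458,800 / 0.82 = 559,512 BTU
= 559,512 / 100,000 = 5.595 therm
Cost = 5.595 × $1.95/therm = $10.91

$10.91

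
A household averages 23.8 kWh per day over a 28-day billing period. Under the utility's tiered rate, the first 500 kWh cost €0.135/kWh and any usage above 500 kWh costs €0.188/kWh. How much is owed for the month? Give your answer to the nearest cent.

€98.78

Usage = 23.8 kWh/day × 28 days = 666.4 kWh
First 500 kWh × €0.135 = €67.50
Remaining 166.4 kWh × €0.188 = €31.28
Total = €98.78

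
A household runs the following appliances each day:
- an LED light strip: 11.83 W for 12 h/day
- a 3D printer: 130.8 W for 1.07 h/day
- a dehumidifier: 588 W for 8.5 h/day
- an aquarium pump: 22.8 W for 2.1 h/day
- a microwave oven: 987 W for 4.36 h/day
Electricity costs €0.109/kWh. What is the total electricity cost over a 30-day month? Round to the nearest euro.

€31

LED light strip: 11.83 W × 12 h × 30 d = 4,259 Wh = 4.259 kWh
3D printer: 130.8 W × 1.07 h × 30 d = 4,199 Wh = 4.199 kWh
dehumidifier: 588 W × 8.5 h × 30 d = 149,940 Wh = 149.9 kWh
aquarium pump: 22.8 W × 2.1 h × 30 d = 1,436 Wh = 1.436 kWh
microwave oven: 987 W × 4.36 h × 30 d = 129,100 Wh = 129.1 kWh
Total energy = 4.259 + 4.199 + 149.9 + 1.436 + 129.1 = 288.9 kWh
Cost = 288.9 kWh × €0.109 = €31.49 ≈ €31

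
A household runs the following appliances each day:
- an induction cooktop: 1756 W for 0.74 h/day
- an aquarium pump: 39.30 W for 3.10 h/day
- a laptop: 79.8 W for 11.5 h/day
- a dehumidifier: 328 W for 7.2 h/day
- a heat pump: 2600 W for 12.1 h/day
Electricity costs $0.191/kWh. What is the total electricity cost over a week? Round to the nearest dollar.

induction cooktop: 1756 W × 0.74 h × 7 d = 9,096 Wh = 9.096 kWh
aquarium pump: 39.30 W × 3.10 h × 7 d = 853 Wh = 0.8528 kWh
laptop: 79.8 W × 11.5 h × 7 d = 6,424 Wh = 6.424 kWh
dehumidifier: 328 W × 7.2 h × 7 d = 16,531 Wh = 16.53 kWh
heat pump: 2600 W × 12.1 h × 7 d = 220,220 Wh = 220.2 kWh
Total energy = 9.096 + 0.8528 + 6.424 + 16.53 + 220.2 = 253.1 kWh
Cost = 253.1 kWh × $0.191 = $48.35 ≈ $48

$48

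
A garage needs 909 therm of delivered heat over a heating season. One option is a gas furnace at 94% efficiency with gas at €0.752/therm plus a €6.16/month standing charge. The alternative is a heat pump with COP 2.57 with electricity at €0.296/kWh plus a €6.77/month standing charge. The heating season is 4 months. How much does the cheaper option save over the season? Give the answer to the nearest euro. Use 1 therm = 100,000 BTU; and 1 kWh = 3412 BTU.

€2344

Heat load = 909 therm × 100,000 = 90,900,000 BTU
Gas: input = 90,900,000 / 0.94 = 96,702,128 BTU = 967 therm → 967 × €0.752 = €727.20; + 4 × €6.16 standing = €751.84
Heat pump: 90,900,000 BTU / 3412 = 26,640 kWh heat; / 2.57 = 10,370 kWh in → × €0.296 = €3,068.41; + 4 × €6.77 standing = €3,095.49
Difference = |€751.84 − €3,095.49| = €2,343.65 ≈ €2344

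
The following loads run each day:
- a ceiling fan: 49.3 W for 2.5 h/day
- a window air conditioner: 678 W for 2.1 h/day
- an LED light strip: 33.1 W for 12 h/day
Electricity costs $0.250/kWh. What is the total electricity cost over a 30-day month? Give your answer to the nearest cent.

$14.58

ceiling fan: 49.3 W × 2.5 h × 30 d = 3,698 Wh = 3.697 kWh
window air conditioner: 678 W × 2.1 h × 30 d = 42,714 Wh = 42.71 kWh
LED light strip: 33.1 W × 12 h × 30 d = 11,916 Wh = 11.92 kWh
Total energy = 3.697 + 42.71 + 11.92 = 58.33 kWh
Cost = 58.33 kWh × $0.250 = $14.58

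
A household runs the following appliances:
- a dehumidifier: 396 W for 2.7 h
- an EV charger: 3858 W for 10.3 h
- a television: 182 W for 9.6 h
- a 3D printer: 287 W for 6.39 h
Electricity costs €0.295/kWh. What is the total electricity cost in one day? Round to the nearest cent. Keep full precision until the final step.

dehumidifier: 396 W × 2.7 h = 1,069 Wh = 1.069 kWh
EV charger: 3858 W × 10.3 h = 39,737 Wh = 39.74 kWh
television: 182 W × 9.6 h = 1,747 Wh = 1.747 kWh
3D printer: 287 W × 6.39 h = 1,834 Wh = 1.834 kWh
Total energy = 1.069 + 39.74 + 1.747 + 1.834 = 44.39 kWh
Cost = 44.39 kWh × €0.295 = €13.09

€13.09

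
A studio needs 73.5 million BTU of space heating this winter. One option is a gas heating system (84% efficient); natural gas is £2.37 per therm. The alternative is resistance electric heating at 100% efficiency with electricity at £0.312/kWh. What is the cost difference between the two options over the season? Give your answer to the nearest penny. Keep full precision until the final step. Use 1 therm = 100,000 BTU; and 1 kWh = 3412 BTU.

Heat load = 73.5 × 10⁶ BTU = 73,500,000 BTU
Gas: input = 73,500,000 / 0.84 = 87,500,000 BTU = 875 therm → 875 × £2.37 = £2,073.75
Electric: 73,500,000 BTU / 3412 = 21,540 kWh → × £0.312 = £6,720.98
Difference = |£2,073.75 − £6,720.98| = £4,647.23

£4647.23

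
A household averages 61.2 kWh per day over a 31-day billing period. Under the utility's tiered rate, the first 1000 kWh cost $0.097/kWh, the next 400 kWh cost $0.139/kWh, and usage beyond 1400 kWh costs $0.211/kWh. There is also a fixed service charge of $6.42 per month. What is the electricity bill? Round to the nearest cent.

$263.93

Usage = 61.2 kWh/day × 31 days = 1897.2 kWh
First 1000 kWh × $0.097 = $97.00
Next 400 kWh × $0.139 = $55.60
Remaining 497.2 kWh × $0.211 = $104.91
Energy charge = $257.51; + service $6.42 = $263.93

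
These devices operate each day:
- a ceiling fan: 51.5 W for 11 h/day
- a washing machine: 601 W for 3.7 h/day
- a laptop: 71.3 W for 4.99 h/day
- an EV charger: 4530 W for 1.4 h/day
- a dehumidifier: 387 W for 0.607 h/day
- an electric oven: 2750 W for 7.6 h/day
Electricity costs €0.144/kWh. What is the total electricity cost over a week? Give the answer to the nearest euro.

ceiling fan: 51.5 W × 11 h × 7 d = 3,966 Wh = 3.966 kWh
washing machine: 601 W × 3.7 h × 7 d = 15,566 Wh = 15.57 kWh
laptop: 71.3 W × 4.99 h × 7 d = 2,491 Wh = 2.491 kWh
EV charger: 4530 W × 1.4 h × 7 d = 44,394 Wh = 44.39 kWh
dehumidifier: 387 W × 0.607 h × 7 d = 1,644 Wh = 1.644 kWh
electric oven: 2750 W × 7.6 h × 7 d = 146,300 Wh = 146.3 kWh
Total energy = 3.966 + 15.57 + 2.491 + 44.39 + 1.644 + 146.3 = 214.4 kWh
Cost = 214.4 kWh × €0.144 = €30.87 ≈ €31

€31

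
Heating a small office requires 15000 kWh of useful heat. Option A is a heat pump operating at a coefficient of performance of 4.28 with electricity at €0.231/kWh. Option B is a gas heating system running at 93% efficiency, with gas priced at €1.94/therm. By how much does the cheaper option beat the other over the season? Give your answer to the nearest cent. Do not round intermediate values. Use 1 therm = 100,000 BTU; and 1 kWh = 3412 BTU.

€258.05

Heat load = 15000 kWh × 3412 = 51,180,000 BTU
Gas: input = 51,180,000 / 0.93 = 55,032,258 BTU = 550.3 therm → 550.3 × €1.94 = €1,067.63
Heat pump: 51,180,000 BTU / 3412 = 15,000 kWh heat; / 4.28 = 3,505 kWh in → × €0.231 = €809.58
Difference = |€1,067.63 − €809.58| = €258.05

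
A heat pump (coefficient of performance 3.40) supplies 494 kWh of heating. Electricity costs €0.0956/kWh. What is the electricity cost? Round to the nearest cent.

€13.89

Electrical input = 494 kWh / 3.40 = 145.3 kWh
Cost = 145.3 × €0.0956/kWh = €13.89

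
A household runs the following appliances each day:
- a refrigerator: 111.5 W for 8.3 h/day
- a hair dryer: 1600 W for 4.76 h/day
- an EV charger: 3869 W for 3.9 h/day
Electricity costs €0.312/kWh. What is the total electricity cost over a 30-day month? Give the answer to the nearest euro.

€221

refrigerator: 111.5 W × 8.3 h × 30 d = 27,764 Wh = 27.76 kWh
hair dryer: 1600 W × 4.76 h × 30 d = 228,480 Wh = 228.5 kWh
EV charger: 3869 W × 3.9 h × 30 d = 452,673 Wh = 452.7 kWh
Total energy = 27.76 + 228.5 + 452.7 = 708.9 kWh
Cost = 708.9 kWh × €0.312 = €221.18 ≈ €221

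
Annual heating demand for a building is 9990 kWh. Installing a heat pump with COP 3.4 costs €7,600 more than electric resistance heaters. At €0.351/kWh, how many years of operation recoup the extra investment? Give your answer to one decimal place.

3.1 years

Resistance: 9990 kWh × €0.351 = €3,506.49/yr
Heat pump: 9990 / 3.4 = 2938 kWh in → × €0.351 = €1,031.32/yr
Annual savings = €2,475.17
Payback = €7,600 / €2,475.17 = 3.07 years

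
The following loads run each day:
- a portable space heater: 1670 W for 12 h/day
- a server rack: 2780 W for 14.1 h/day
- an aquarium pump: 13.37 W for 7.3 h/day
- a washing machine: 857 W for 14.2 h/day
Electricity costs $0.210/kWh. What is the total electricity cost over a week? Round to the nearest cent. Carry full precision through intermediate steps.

portable space heater: 1670 W × 12 h × 7 d = 140,280 Wh = 140.3 kWh
server rack: 2780 W × 14.1 h × 7 d = 274,386 Wh = 274.4 kWh
aquarium pump: 13.37 W × 7.3 h × 7 d = 683 Wh = 0.6832 kWh
washing machine: 857 W × 14.2 h × 7 d = 85,186 Wh = 85.19 kWh
Total energy = 140.3 + 274.4 + 0.6832 + 85.19 = 500.5 kWh
Cost = 500.5 kWh × $0.210 = $105.11

$105.11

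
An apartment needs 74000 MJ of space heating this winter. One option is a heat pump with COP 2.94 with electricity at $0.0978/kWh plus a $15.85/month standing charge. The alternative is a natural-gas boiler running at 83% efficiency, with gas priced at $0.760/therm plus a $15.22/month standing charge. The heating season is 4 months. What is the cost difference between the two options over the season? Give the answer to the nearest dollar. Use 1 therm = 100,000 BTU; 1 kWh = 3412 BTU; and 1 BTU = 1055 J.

Heat load = 74000 MJ = 74,000,000,000 J / 1055 = 70,142,180 BTU
Gas: input = 70,142,180 / 0.83 = 84,508,651 BTU = 845.1 therm → 845.1 × $0.760 = $642.27; + 4 × $15.22 standing = $703.15
Heat pump: 70,142,180 BTU / 3412 = 20,560 kWh heat; / 2.94 = 6,992 kWh in → × $0.0978 = $683.85; + 4 × $15.85 standing = $747.25
Difference = |$703.15 − $747.25| = $44.11 ≈ $44

$44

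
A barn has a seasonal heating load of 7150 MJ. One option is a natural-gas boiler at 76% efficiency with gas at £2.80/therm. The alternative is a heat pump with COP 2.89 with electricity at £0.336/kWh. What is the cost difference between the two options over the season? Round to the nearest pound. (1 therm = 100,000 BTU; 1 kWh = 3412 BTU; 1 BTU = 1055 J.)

Heat load = 7150 MJ = 7,150,000,000 J / 1055 = 6,777,251 BTU
Gas: input = 6,777,251 / 0.76 = 8,917,436 BTU = 89.17 therm → 89.17 × £2.80 = £249.69
Heat pump: 6,777,251 BTU / 3412 = 1,986 kWh heat; / 2.89 = 687.3 kWh in → × £0.336 = £230.93
Difference = |£249.69 − £230.93| = £18.76 ≈ £19

£19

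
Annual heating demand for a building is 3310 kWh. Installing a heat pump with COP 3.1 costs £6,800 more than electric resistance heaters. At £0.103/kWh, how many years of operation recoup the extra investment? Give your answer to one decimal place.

Resistance: 3310 kWh × £0.103 = £340.93/yr
Heat pump: 3310 / 3.1 = 1068 kWh in → × £0.103 = £109.98/yr
Annual savings = £230.95
Payback = £6,800 / £230.95 = 29.4 years

29.4 years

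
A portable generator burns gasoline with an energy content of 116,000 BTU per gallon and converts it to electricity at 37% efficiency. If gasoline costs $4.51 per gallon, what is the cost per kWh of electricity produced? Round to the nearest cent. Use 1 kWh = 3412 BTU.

$0.36

Electrical output per gallon = 116,000 BTU × 0.37 / 3412 BTU/kWh = 12.58 kWh
Cost per kWh = $4.51 / 12.58 kWh = $0.359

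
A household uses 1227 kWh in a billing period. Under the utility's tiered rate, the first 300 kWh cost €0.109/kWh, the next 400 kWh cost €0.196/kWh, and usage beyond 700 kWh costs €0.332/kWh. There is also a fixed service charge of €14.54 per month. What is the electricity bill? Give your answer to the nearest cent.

First 300 kWh × €0.109 = €32.70
Next 400 kWh × €0.196 = €78.40
Remaining 527 kWh × €0.332 = €174.96
Energy charge = €286.06; + service €14.54 = €300.60

€300.60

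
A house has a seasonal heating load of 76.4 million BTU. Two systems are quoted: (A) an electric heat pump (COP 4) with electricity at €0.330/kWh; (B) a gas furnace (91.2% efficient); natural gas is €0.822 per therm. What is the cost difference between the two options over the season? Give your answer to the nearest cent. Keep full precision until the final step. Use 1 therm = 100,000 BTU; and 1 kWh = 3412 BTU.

Heat load = 76.4 × 10⁶ BTU = 76,400,000 BTU
Gas: input = 76,400,000 / 0.912 = 83,771,930 BTU = 837.7 therm → 837.7 × €0.822 = €688.61
Heat pump: 76,400,000 BTU / 3412 = 22,390 kWh heat; / 4 = 5,598 kWh in → × €0.330 = €1,847.30
Difference = |€688.61 − €1,847.30| = €1,158.70

€1158.70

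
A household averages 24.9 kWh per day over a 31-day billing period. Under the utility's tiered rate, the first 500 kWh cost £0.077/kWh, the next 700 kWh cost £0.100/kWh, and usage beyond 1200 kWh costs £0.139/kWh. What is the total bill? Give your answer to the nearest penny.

£65.69

Usage = 24.9 kWh/day × 31 days = 771.9 kWh
First 500 kWh × £0.077 = £38.50
Next 271.9 kWh × £0.100 = £27.19
Remaining tier: 0 kWh (not reached)
Total = £65.69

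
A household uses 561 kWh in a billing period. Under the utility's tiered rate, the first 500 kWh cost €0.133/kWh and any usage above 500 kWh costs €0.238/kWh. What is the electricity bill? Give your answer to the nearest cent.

First 500 kWh × €0.133 = €66.50
Remaining 61 kWh × €0.238 = €14.52
Total = €81.02

€81.02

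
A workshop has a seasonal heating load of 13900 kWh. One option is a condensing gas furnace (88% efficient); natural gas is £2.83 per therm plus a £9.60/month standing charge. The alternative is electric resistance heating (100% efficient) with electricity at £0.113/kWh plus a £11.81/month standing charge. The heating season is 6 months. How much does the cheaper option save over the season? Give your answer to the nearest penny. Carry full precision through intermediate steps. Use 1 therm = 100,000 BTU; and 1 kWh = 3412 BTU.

Heat load = 13900 kWh × 3412 = 47,426,800 BTU
Gas: input = 47,426,800 / 0.88 = 53,894,091 BTU = 538.9 therm → 538.9 × £2.83 = £1,525.20; + 6 × £9.60 standing = £1,582.80
Electric: 47,426,800 BTU / 3412 = 13,900 kWh → × £0.113 = £1,570.70; + 6 × £11.81 standing = £1,641.56
Difference = |£1,582.80 − £1,641.56| = £58.76

£58.76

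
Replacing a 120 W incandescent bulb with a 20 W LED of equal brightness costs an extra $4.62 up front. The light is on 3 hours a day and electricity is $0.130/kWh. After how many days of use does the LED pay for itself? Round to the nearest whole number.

Power saved = 120 − 20 = 100 W
Daily energy saved = 100 W × 3 h = 300 Wh = 0.3 kWh
Daily savings = 0.3 × $0.130 = $0.0390
Payback = $4.62 / $0.0390 per day = 118.5 days

118 days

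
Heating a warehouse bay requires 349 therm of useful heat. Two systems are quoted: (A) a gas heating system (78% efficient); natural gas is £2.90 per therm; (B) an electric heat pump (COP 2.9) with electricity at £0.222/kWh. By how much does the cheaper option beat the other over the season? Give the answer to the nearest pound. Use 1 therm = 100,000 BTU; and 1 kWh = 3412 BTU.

Heat load = 349 therm × 100,000 = 34,900,000 BTU
Gas: input = 34,900,000 / 0.78 = 44,743,590 BTU = 447.4 therm → 447.4 × £2.90 = £1,297.56
Heat pump: 34,900,000 BTU / 3412 = 10,230 kWh heat; / 2.9 = 3,527 kWh in → × £0.222 = £783.02
Difference = |£1,297.56 − £783.02| = £514.55 ≈ £515

£515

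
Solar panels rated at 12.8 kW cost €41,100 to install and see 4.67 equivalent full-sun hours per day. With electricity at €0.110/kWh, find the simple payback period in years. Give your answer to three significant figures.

Daily generation = 12.8 kW × 4.67 h = 59.78 kWh
Annual generation = 59.78 × 365 = 21818 kWh
Annual savings = 21818 × €0.110 = €2,400.01
Payback = €41,100 / €2,400.01 = 17.1 years

17.1 years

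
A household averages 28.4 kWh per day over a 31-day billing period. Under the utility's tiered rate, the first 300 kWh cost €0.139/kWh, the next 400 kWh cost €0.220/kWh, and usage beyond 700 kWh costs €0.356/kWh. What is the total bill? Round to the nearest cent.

Usage = 28.4 kWh/day × 31 days = 880.4 kWh
First 300 kWh × €0.139 = €41.70
Next 400 kWh × €0.220 = €88.00
Remaining 180.4 kWh × €0.356 = €64.22
Total = €193.92

€193.92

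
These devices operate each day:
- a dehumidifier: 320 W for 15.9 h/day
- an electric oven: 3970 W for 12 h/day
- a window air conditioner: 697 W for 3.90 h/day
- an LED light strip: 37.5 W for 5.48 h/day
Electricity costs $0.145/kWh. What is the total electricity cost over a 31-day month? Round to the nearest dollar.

$250

dehumidifier: 320 W × 15.9 h × 31 d = 157,728 Wh = 157.7 kWh
electric oven: 3970 W × 12 h × 31 d = 1,476,840 Wh = 1,477 kWh
window air conditioner: 697 W × 3.90 h × 31 d = 84,267 Wh = 84.27 kWh
LED light strip: 37.5 W × 5.48 h × 31 d = 6,371 Wh = 6.371 kWh
Total energy = 157.7 + 1,477 + 84.27 + 6.371 = 1,725 kWh
Cost = 1,725 kWh × $0.145 = $250.15 ≈ $250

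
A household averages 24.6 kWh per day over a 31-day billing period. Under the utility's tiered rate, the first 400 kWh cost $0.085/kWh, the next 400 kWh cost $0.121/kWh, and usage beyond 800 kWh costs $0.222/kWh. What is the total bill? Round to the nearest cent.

$77.87

Usage = 24.6 kWh/day × 31 days = 762.6 kWh
First 400 kWh × $0.085 = $34.00
Next 362.6 kWh × $0.121 = $43.87
Remaining tier: 0 kWh (not reached)
Total = $77.87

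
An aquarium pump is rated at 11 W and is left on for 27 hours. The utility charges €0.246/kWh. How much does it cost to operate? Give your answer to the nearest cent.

Energy = 11 W × 27 h = 297 Wh = 0.297 kWh
Cost = 0.297 kWh × €0.246/kWh = €0.07

€0.07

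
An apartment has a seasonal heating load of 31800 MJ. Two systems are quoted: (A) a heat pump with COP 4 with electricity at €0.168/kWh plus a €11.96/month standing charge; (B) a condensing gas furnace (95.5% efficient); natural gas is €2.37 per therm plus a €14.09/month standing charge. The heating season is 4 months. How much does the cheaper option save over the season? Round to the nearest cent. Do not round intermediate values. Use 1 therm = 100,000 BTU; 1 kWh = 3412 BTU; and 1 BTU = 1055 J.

€385.52

Heat load = 31800 MJ = 31,800,000,000 J / 1055 = 30,142,180 BTU
Gas: input = 30,142,180 / 0.955 = 31,562,492 BTU = 315.6 therm → 315.6 × €2.37 = €748.03; + 4 × €14.09 standing = €804.39
Heat pump: 30,142,180 BTU / 3412 = 8,834 kWh heat; / 4 = 2,209 kWh in → × €0.168 = €371.04; + 4 × €11.96 standing = €418.88
Difference = |€804.39 − €418.88| = €385.52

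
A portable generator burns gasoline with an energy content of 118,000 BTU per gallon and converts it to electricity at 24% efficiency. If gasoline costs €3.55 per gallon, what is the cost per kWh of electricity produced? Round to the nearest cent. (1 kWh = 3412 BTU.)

€0.43

Electrical output per gallon = 118,000 BTU × 0.24 / 3412 BTU/kWh = 8.3 kWh
Cost per kWh = €3.55 / 8.3 kWh = €0.428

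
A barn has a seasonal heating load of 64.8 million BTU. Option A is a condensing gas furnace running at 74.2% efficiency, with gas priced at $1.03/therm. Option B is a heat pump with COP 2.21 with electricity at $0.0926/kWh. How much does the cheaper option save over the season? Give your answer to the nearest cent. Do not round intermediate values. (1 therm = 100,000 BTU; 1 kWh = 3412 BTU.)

Heat load = 64.8 × 10⁶ BTU = 64,800,000 BTU
Gas: input = 64,800,000 / 0.742 = 87,331,536 BTU = 873.3 therm → 873.3 × $1.03 = $899.51
Heat pump: 64,800,000 BTU / 3412 = 18,990 kWh heat; / 2.21 = 8,594 kWh in → × $0.0926 = $795.76
Difference = |$899.51 − $795.76| = $103.75

$103.75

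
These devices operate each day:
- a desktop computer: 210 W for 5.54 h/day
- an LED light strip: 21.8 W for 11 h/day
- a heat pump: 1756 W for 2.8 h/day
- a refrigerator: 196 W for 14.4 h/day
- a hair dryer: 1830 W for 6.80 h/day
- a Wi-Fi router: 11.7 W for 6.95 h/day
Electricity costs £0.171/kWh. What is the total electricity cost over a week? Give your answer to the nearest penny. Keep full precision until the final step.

£25.94

desktop computer: 210 W × 5.54 h × 7 d = 8,144 Wh = 8.144 kWh
LED light strip: 21.8 W × 11 h × 7 d = 1,679 Wh = 1.679 kWh
heat pump: 1756 W × 2.8 h × 7 d = 34,418 Wh = 34.42 kWh
refrigerator: 196 W × 14.4 h × 7 d = 19,757 Wh = 19.76 kWh
hair dryer: 1830 W × 6.80 h × 7 d = 87,108 Wh = 87.11 kWh
Wi-Fi router: 11.7 W × 6.95 h × 7 d = 569 Wh = 0.5692 kWh
Total energy = 8.144 + 1.679 + 34.42 + 19.76 + 87.11 + 0.5692 = 151.7 kWh
Cost = 151.7 kWh × £0.171 = £25.94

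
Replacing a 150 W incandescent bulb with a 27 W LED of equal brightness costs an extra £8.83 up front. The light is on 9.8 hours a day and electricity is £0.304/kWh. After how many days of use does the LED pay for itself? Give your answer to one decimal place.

Power saved = 150 − 27 = 123 W
Daily energy saved = 123 W × 9.8 h = 1205 Wh = 1.2054 kWh
Daily savings = 1.2054 × £0.304 = £0.3664
Payback = £8.83 / £0.3664 per day = 24.1 days

24.1 days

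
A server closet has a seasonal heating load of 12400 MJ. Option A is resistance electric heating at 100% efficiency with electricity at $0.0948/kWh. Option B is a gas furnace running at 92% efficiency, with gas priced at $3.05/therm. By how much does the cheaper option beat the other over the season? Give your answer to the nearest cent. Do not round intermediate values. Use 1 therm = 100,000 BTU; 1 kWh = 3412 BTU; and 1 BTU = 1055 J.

$63.09

Heat load = 12400 MJ = 12,400,000,000 J / 1055 = 11,753,555 BTU
Gas: input = 11,753,555 / 0.92 = 12,775,603 BTU = 127.8 therm → 127.8 × $3.05 = $389.66
Electric: 11,753,555 BTU / 3412 = 3,445 kWh → × $0.0948 = $326.56
Difference = |$389.66 − $326.56| = $63.09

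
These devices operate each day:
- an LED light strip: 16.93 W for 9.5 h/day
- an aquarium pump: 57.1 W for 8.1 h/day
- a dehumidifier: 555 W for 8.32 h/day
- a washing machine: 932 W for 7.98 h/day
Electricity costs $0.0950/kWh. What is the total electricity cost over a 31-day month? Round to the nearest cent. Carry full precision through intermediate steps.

LED light strip: 16.93 W × 9.5 h × 31 d = 4,986 Wh = 4.986 kWh
aquarium pump: 57.1 W × 8.1 h × 31 d = 14,338 Wh = 14.34 kWh
dehumidifier: 555 W × 8.32 h × 31 d = 143,146 Wh = 143.1 kWh
washing machine: 932 W × 7.98 h × 31 d = 230,558 Wh = 230.6 kWh
Total energy = 4.986 + 14.34 + 143.1 + 230.6 = 393 kWh
Cost = 393 kWh × $0.0950 = $37.34

$37.34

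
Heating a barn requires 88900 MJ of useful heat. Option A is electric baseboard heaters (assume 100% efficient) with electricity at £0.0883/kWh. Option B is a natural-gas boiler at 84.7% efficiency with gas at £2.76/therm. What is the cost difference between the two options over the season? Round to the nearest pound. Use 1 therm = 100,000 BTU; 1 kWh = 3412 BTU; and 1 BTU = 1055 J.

£565

Heat load = 88900 MJ = 88,900,000,000 J / 1055 = 84,265,403 BTU
Gas: input = 84,265,403 / 0.847 = 99,486,898 BTU = 994.9 therm → 994.9 × £2.76 = £2,745.84
Electric: 84,265,403 BTU / 3412 = 24,700 kWh → × £0.0883 = £2,180.73
Difference = |£2,745.84 − £2,180.73| = £565.11 ≈ £565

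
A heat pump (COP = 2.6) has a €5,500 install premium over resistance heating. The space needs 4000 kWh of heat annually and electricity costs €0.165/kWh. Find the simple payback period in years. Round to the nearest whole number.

Resistance: 4000 kWh × €0.165 = €660.00/yr
Heat pump: 4000 / 2.6 = 1538 kWh in → × €0.165 = €253.85/yr
Annual savings = €406.15
Payback = €5,500 / €406.15 = 13.5 years

14 years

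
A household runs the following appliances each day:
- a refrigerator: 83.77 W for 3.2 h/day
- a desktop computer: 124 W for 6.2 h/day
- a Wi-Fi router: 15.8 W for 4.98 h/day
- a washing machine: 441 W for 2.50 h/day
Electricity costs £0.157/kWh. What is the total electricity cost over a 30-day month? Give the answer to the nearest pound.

£10

refrigerator: 83.77 W × 3.2 h × 30 d = 8,042 Wh = 8.042 kWh
desktop computer: 124 W × 6.2 h × 30 d = 23,064 Wh = 23.06 kWh
Wi-Fi router: 15.8 W × 4.98 h × 30 d = 2,361 Wh = 2.361 kWh
washing machine: 441 W × 2.50 h × 30 d = 33,075 Wh = 33.08 kWh
Total energy = 8.042 + 23.06 + 2.361 + 33.08 = 66.54 kWh
Cost = 66.54 kWh × £0.157 = £10.45 ≈ £10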